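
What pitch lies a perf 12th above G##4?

D##6

The twelfth's letter: G up five letter names plus an octave → D.
A perfect twelfth is 19 semitones; 19 semitones up from G##4 gives D##6.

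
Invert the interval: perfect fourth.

perfect 5th

The rule of nine gives the new number: 9 − 4 = 5, so a fourth becomes a fifth.
And perfect stays perfect under inversion, so we get a perfect fifth.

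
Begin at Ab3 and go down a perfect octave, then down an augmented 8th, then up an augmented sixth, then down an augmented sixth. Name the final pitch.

Abb1

Down a perfect octave from Ab3: Ab2 (12 semitones down).
An augmented octave down from Ab2 is Abb1.
An augmented sixth up from Abb1 is F2.
An augmented sixth down from F2 is Abb1.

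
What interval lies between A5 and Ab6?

A to A is the same letter name, plus an octave, so the interval is some kind of octave.
A5 to Ab6 spans 11 semitones — one semitone narrower than the perfect octave (12) — giving a diminished octave.

diminished octave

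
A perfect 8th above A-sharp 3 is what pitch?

The letter stays A (same as the start), shifted an octave up.
A perfect octave is 12 semitones; 12 semitones up from A#3 gives A#4.

A-sharp 4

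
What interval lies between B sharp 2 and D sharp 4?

B to D spans three letter names (B-C-D), plus an octave: a tenth.
B#2 to D#4 is 15 semitones, a half step short of the major tenth (16), so this is minor.
(Equivalently, a compound minor third: a minor third plus an octave.)

minor 10th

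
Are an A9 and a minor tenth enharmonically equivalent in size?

Yes

Both span 15 semitones: an augmented ninth and a minor tenth are the same chromatic distance.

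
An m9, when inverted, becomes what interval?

major seventh

First reduce the compound minor ninth to its simple form, a minor second.
Interval numbers invert to sum to nine: 2 + 7 = 9, so a second inverts to a seventh.
Quality inverts too: minor becomes major. That makes the inversion a major seventh.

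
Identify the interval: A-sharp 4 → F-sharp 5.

A to F spans six letter names (A-B-C-D-E-F): a sixth.
A#4 to F#5 is 8 semitones, a half step short of the major sixth (9), so this is minor.

minor sixth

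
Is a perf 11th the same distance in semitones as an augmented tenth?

A perfect eleventh = 17 semitones = an augmented tenth; enharmonically equal.

Yes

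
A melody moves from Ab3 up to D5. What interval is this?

augmented eleventh

A to D spans four letter names (A-B-C-D), plus an octave: an eleventh.
The perfect eleventh is 17 semitones; here we have 18, one semitone wider: augmented.
(Equivalently, a compound augmented fourth: an augmented fourth plus an octave.)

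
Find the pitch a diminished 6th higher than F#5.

Db6

The sixth takes the letter from F up to D.
Moving 7 semitones up from F#5 (the size of a diminished sixth) reaches Db6.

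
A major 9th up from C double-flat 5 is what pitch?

D double-flat 6

Two letters up from C (plus an octave) reaches D.
A major ninth is 14 semitones; 14 semitones up from Cbb5 gives Dbb6.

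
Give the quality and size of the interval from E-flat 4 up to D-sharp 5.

augmented seventh

E to D spans seven letter names (E-F-G-A-B-C-D): a seventh.
The major seventh is 11 semitones; here we have 12, one semitone wider: augmented.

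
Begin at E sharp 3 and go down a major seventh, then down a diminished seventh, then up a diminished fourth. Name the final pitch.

E#3 down a major seventh → F#2 (11 semitones).
A diminished seventh down from F#2 is G##1.
A diminished fourth up from G##1 is C#2.

C sharp 2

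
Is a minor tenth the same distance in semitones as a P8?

15 semitones (minor tenth) vs 12 semitones (perfect octave): not equal.

No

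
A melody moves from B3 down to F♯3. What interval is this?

Descending from B3 to F#3 is the same interval as ascending F#3 to B3.
F to B spans four letter names (F-G-A-B): a fourth.
The perfect fourth spans 5 semitones, and F#3 to B3 is exactly 5 semitones — so this is a perfect fourth.

perfect 4th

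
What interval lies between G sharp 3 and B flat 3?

diminished third

G to B spans three letter names (G-A-B), so the interval is some kind of third.
G#3 to Bb3 spans 2 semitones — two semitones narrower than the major third (4) — giving a diminished third.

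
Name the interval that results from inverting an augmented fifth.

Interval numbers invert to sum to nine: 5 + 4 = 9, so a fifth inverts to a fourth.
Quality inverts too: augmented becomes diminished. That makes the inversion a diminished fourth.

d4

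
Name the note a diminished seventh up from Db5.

The seventh takes the letter from D up to C.
Moving 9 semitones up from Db5 (the size of a diminished seventh) reaches Cbb6.

Cbb6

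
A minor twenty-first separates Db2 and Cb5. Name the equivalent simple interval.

minor seventh

Subtracting seven from the interval number removes an octave: 21 − 14 = 7.
Quality carries through unchanged, so the simple form is a minor seventh.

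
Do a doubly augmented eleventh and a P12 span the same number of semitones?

Both span 19 semitones: a doubly augmented eleventh and a perfect twelfth are the same chromatic distance.

Yes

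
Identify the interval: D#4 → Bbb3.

Descending from D#4 to Bbb3 is the same interval as ascending Bbb3 to D#4.
B to D spans three letter names (B-C-D) — that makes it a third of some quality.
Bbb3 to D#4 spans 6 semitones — two semitones wider than the major third (4) — giving a doubly augmented third.

doubly augmented third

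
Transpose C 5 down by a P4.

G 4

The fourth takes the letter from C down to G.
A perfect fourth is 5 semitones; 5 semitones down from C5 gives G4.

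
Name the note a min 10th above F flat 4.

A double-flat 5

Counting three letter names plus an octave up from F lands on A.
Moving 15 semitones up from Fb4 (the size of a minor tenth) reaches Abb5.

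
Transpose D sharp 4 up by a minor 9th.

Two letters up from D (plus an octave) reaches E.
A minor ninth spans 13 semitones, so from D#4 the target pitch is E5.

E 5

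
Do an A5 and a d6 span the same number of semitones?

No

An augmented fifth is 8 semitones but a diminished sixth is 7 semitones — different sizes.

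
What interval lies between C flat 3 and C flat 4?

perfect 8th

C to C is the same letter name, plus an octave: an octave.
Cb3 to Cb4 is 12 semitones, matching the perfect octave exactly, so the quality is perfect.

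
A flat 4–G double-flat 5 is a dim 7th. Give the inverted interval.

Inverted interval numbers add to nine, so a seventh pairs with a second (7 + 2 = 9).
And diminished becomes augmented under inversion, so we get an augmented second.

augmented second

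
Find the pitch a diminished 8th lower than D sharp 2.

For an octave the letter name doesn't change: still D, an octave down.
Moving 11 semitones down from D#2 (the size of a diminished octave) reaches D##1.

D double-sharp 1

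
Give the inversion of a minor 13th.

M3

First reduce the compound minor thirteenth to its simple form, a minor sixth.
The rule of nine gives the new number: 9 − 6 = 3, so a sixth becomes a third.
And minor becomes major under inversion, so we get a major third.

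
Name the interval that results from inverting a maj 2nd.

minor seventh

Inverted interval numbers add to nine, so a second pairs with a seventh (2 + 7 = 9).
Quality inverts too: major becomes minor. That makes the inversion a minor seventh.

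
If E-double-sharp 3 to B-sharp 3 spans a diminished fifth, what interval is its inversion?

A4

The rule of nine gives the new number: 9 − 5 = 4, so a fifth becomes a fourth.
The quality also flips — diminished becomes augmented — giving an augmented fourth.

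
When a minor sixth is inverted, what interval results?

M3

The rule of nine gives the new number: 9 − 6 = 3, so a sixth becomes a third.
The quality also flips — minor becomes major — giving a major third.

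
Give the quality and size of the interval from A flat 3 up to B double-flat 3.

minor 2nd

A to B spans two letter names (A-B) — that makes it a second of some quality.
A major second would be 2 semitones, but Ab3 to Bbb3 is 1 — one semitone narrower, making it a minor second.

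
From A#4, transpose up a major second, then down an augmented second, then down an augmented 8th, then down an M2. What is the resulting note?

Gb3

Up a major second from A#4: B#4 (2 semitones up).
An augmented second down from B#4 is A4.
An augmented octave down from A4 is Ab3.
Ab3 down a major second → Gb3 (2 semitones).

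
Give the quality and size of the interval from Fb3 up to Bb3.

F to B spans four letter names (F-G-A-B) — that makes it a fourth of some quality.
Fb3 to Bb3 spans 6 semitones — one semitone wider than the perfect fourth (5) — giving an augmented fourth.

augmented fourth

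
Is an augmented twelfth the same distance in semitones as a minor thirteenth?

An augmented twelfth spans 20 semitones, and a minor thirteenth also spans 20 semitones — they're enharmonic.

Yes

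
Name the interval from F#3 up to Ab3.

F to A spans three letter names (F-G-A): a third.
A major third would be 4 semitones; F#3 to Ab3 is 2, two semitones narrower, so the interval is diminished.

diminished 3rd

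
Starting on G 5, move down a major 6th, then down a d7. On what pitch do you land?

C sharp 4

Down a major sixth from G5: Bb4 (9 semitones down).
A diminished seventh down from Bb4 is C#4.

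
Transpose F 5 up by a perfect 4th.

The fourth takes the letter from F up to B.
A perfect fourth is 5 semitones; 5 semitones up from F5 gives Bb5.

B-flat 5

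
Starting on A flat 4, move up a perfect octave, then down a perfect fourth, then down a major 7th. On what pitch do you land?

Ab4 up a perfect octave → Ab5 (12 semitones).
Down a perfect fourth from Ab5: Eb5 (5 semitones down).
A major seventh down from Eb5 is Fb4.

F flat 4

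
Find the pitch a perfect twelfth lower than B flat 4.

Five letters down from B (plus an octave) reaches E.
A perfect twelfth is 19 semitones; 19 semitones down from Bb4 gives Eb3.

E flat 3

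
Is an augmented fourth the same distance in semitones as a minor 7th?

No

6 semitones (augmented fourth) vs 10 semitones (minor seventh): not equal.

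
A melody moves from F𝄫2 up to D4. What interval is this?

AA13

F to D spans six letter names (F-G-A-B-C-D), plus an octave — that makes it a thirteenth of some quality.
Fbb2 to D4 spans 23 semitones — two semitones wider than the major thirteenth (21) — giving a doubly augmented thirteenth.
(Equivalently, a compound doubly augmented sixth: a doubly augmented sixth plus an octave.)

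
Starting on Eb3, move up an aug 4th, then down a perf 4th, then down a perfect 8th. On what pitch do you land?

E2

An augmented fourth up from Eb3 is A3.
Down a perfect fourth from A3: E3 (5 semitones down).
E3 down a perfect octave → E2 (12 semitones).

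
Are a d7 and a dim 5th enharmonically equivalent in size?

No

A diminished seventh is 9 semitones but a diminished fifth is 6 semitones — different sizes.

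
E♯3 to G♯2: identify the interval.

Descending from E#3 to G#2 is the same interval as ascending G#2 to E#3.
G to E spans six letter names (G-A-B-C-D-E): a sixth.
The major sixth spans 9 semitones, and G#2 to E#3 is exactly 9 semitones — so this is a major sixth.

major sixth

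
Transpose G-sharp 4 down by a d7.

A-double-sharp 3

Counting seven letter names down from G lands on A.
Moving 9 semitones down from G#4 (the size of a diminished seventh) reaches A##3.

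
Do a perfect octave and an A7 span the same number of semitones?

Yes

A perfect octave spans 12 semitones, and an augmented seventh also spans 12 semitones — they're enharmonic.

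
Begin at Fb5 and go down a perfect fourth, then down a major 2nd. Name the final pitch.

Bbb4

Fb5 down a perfect fourth → Cb5 (5 semitones).
Cb5 down a major second → Bbb4 (2 semitones).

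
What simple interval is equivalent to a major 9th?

Each octave removed subtracts seven from the number: 9 − 7 = 2.
Quality carries through unchanged, so the simple form is a major second.

M2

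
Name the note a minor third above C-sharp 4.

Three letter names up from C: E.
A minor third is 3 semitones; 3 semitones up from C#4 gives E4.

E 4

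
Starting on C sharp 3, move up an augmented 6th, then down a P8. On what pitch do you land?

A double-sharp 2

C#3 up an augmented sixth → A##3 (10 semitones).
A perfect octave down from A##3 is A##2.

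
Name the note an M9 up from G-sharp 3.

A-sharp 4

The ninth's letter: G up two letter names plus an octave → A.
A major ninth is 14 semitones; 14 semitones up from G#3 gives A#4.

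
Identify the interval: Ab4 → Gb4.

major second

Descending from Ab4 to Gb4 is the same interval as ascending Gb4 to Ab4.
G to A spans two letter names (G-A) — that makes it a second of some quality.
Gb4 to Ab4 is 2 semitones, matching the major second exactly, so the quality is major.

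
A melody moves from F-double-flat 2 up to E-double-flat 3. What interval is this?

major 7th

F to E spans seven letter names (F-G-A-B-C-D-E) — that makes it a seventh of some quality.
Counting semitones, Fbb2→Ebb3 is 11, which is the major seventh.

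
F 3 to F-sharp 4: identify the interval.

augmented octave

F to F is the same letter name, plus an octave — that makes it an octave of some quality.
F3 to F#4 spans 13 semitones — one semitone wider than the perfect octave (12) — giving an augmented octave.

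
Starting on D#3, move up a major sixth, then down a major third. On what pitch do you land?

G#3

D#3 up a major sixth → B#3 (9 semitones).
B#3 down a major third → G#3 (4 semitones).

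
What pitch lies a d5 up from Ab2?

Ebb3

Five letter names up from A: E.
A diminished fifth is 6 semitones; 6 semitones up from Ab2 gives Ebb3.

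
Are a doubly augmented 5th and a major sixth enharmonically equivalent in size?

A doubly augmented fifth spans 9 semitones, and a major sixth also spans 9 semitones — they're enharmonic.

Yes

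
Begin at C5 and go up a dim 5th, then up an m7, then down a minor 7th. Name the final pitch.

Gb5

C5 up a diminished fifth → Gb5 (6 semitones).
A minor seventh up from Gb5 is Fb6.
Fb6 down a minor seventh → Gb5 (10 semitones).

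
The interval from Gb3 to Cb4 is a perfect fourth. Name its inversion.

perfect fifth

Inverted interval numbers add to nine, so a fourth pairs with a fifth (4 + 5 = 9).
The quality also flips — perfect stays perfect — giving a perfect fifth.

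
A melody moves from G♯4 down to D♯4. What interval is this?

Descending from G#4 to D#4 is the same interval as ascending D#4 to G#4.
D to G spans four letter names (D-E-F-G), so the interval is some kind of fourth.
The perfect fourth spans 5 semitones, and D#4 to G#4 is exactly 5 semitones — so this is a perfect fourth.

perfect fourth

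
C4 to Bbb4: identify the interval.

diminished seventh

C to B spans seven letter names (C-D-E-F-G-A-B): a seventh.
A major seventh would be 11 semitones; C4 to Bbb4 is 9, two semitones narrower, so the interval is diminished.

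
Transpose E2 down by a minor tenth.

Counting three letter names plus an octave down from E lands on C.
Moving 15 semitones down from E2 (the size of a minor tenth) reaches C#1.

C#1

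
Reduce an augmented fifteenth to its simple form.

Each octave removed subtracts seven from the number: 15 − 7 = 8.
So an augmented fifteenth is an octave plus an augmented octave. The quality is unchanged.

A8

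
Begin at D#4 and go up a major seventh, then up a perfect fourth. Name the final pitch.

D#4 up a major seventh → C##5 (11 semitones).
Up a perfect fourth from C##5: F##5 (5 semitones up).

F##5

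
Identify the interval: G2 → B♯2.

augmented 3rd

G to B spans three letter names (G-A-B): a third.
A major third would be 4 semitones; G2 to B#2 is 5, one semitone wider, so the interval is augmented.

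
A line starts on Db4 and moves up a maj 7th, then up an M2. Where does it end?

Db4 up a major seventh → C5 (11 semitones).
Up a major second from C5: D5 (2 semitones up).

D5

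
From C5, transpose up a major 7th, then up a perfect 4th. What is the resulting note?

E6

A major seventh up from C5 is B5.
A perfect fourth up from B5 is E6.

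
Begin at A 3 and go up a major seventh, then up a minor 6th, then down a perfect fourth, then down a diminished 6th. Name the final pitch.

A3 up a major seventh → G#4 (11 semitones).
G#4 up a minor sixth → E5 (8 semitones).
E5 down a perfect fourth → B4 (5 semitones).
A diminished sixth down from B4 is D##4.

D double-sharp 4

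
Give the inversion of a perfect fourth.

P5

The rule of nine gives the new number: 9 − 4 = 5, so a fourth becomes a fifth.
Quality inverts too: perfect stays perfect. That makes the inversion a perfect fifth.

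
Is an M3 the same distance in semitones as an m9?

A major third is 4 semitones but a minor ninth is 13 semitones — different sizes.

No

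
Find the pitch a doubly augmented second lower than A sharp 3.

G flat 3

Counting two letter names down from A lands on G.
Moving 4 semitones down from A#3 (the size of a doubly augmented second) reaches Gb3.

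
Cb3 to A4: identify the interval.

C to A spans six letter names (C-D-E-F-G-A), plus an octave, so the interval is some kind of thirteenth.
A major thirteenth would be 21 semitones; Cb3 to A4 is 22, one semitone wider, so the interval is augmented.
(Equivalently, a compound augmented sixth: an augmented sixth plus an octave.)

augmented thirteenth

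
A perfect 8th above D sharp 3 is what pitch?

An octave keeps the letter name D, an octave up from D.
A perfect octave spans 12 semitones, so from D#3 the target pitch is D#4.

D sharp 4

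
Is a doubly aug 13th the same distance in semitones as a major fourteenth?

Yes

A doubly augmented thirteenth spans 23 semitones, and a major fourteenth also spans 23 semitones — they're enharmonic.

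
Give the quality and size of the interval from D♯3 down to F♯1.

major thirteenth

Descending from D#3 to F#1 is the same interval as ascending F#1 to D#3.
F to D spans six letter names (F-G-A-B-C-D), plus an octave: a thirteenth.
The major thirteenth spans 21 semitones, and F#1 to D#3 is exactly 21 semitones — so this is a major thirteenth.
(Equivalently, a compound major sixth: a major sixth plus an octave.)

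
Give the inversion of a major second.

Inverted interval numbers add to nine, so a second pairs with a seventh (2 + 7 = 9).
And major becomes minor under inversion, so we get a minor seventh.

minor seventh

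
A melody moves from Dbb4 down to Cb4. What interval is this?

m2

Descending from Dbb4 to Cb4 is the same interval as ascending Cb4 to Dbb4.
C to D spans two letter names (C-D), so the interval is some kind of second.
A major second would be 2 semitones, but Cb4 to Dbb4 is 1 — one semitone narrower, making it a minor second.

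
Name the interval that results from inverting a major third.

Inverted interval numbers add to nine, so a third pairs with a sixth (3 + 6 = 9).
And major becomes minor under inversion, so we get a minor sixth.

m6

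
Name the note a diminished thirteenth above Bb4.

Counting six letter names plus an octave up from B lands on G.
A diminished thirteenth is 19 semitones; 19 semitones up from Bb4 gives Gbb6.

Gbb6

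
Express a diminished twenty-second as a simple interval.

d8

Subtracting seven from the interval number removes an octave: 22 − 14 = 8.
Quality carries through unchanged, so the simple form is a diminished octave.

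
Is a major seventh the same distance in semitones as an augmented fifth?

A major seventh spans 11 semitones; an augmented fifth spans 8 semitones. They differ by 3.

No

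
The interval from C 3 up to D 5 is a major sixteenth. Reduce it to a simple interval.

Each octave removed subtracts seven from the number: 16 − 14 = 2.
That makes a major sixteenth a compound major second — 2 octaves plus a major second.

M2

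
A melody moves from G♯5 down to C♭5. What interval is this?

doubly augmented fifth

Descending from G#5 to Cb5 is the same interval as ascending Cb5 to G#5.
C to G spans five letter names (C-D-E-F-G), so the interval is some kind of fifth.
A perfect fifth would be 7 semitones; Cb5 to G#5 is 9, two semitones wider, so the interval is doubly augmented.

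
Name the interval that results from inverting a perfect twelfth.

perfect fourth

First reduce the compound perfect twelfth to its simple form, a perfect fifth.
Interval numbers invert to sum to nine: 5 + 4 = 9, so a fifth inverts to a fourth.
The quality also flips — perfect stays perfect — giving a perfect fourth.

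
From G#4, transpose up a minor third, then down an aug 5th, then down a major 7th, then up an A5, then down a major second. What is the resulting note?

Up a minor third from G#4: B4 (3 semitones up).
Down an augmented fifth from B4: Eb4 (8 semitones down).
Eb4 down a major seventh → Fb3 (11 semitones).
Fb3 up an augmented fifth → C4 (8 semitones).
C4 down a major second → Bb3 (2 semitones).

Bb3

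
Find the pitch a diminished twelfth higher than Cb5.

Gbb6

Five letters up from C (plus an octave) reaches G.
Moving 18 semitones up from Cb5 (the size of a diminished twelfth) reaches Gbb6.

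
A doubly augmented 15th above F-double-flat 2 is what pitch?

The letter stays F (same as the start), shifted two octaves up.
A doubly augmented fifteenth spans 26 semitones, so from Fbb2 the target pitch is F4.

F 4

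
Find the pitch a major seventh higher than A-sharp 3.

G-double-sharp 4

Seven letter names up from A: G.
Moving 11 semitones up from A#3 (the size of a major seventh) reaches G##4.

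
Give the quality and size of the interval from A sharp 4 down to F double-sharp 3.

Descending from A#4 to F##3 is the same interval as ascending F##3 to A#4.
F to A spans three letter names (F-G-A), plus an octave — that makes it a tenth of some quality.
A major tenth would be 16 semitones, but F##3 to A#4 is 15 — one semitone narrower, making it a minor tenth.
(Equivalently, a compound minor third: a minor third plus an octave.)

minor 10th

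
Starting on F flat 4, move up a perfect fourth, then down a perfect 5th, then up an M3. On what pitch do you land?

G flat 4

Fb4 up a perfect fourth → Bbb4 (5 semitones).
A perfect fifth down from Bbb4 is Ebb4.
Up a major third from Ebb4: Gb4 (4 semitones up).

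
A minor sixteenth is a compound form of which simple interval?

Subtracting seven from the interval number removes an octave: 16 − 14 = 2.
That makes a minor sixteenth a compound minor second — 2 octaves plus a minor second.

m2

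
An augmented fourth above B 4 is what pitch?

E-sharp 5

Counting four letter names up from B lands on E.
Moving 6 semitones up from B4 (the size of an augmented fourth) reaches E#5.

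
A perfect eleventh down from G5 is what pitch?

Counting four letter names plus an octave down from G lands on D.
A perfect eleventh spans 17 semitones, so from G5 the target pitch is D4.

D4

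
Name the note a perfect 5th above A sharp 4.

The fifth takes the letter from A up to E.
A perfect fifth spans 7 semitones, so from A#4 the target pitch is E#5.

E sharp 5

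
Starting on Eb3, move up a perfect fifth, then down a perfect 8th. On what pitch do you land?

Bb2

Eb3 up a perfect fifth → Bb3 (7 semitones).
Down a perfect octave from Bb3: Bb2 (12 semitones down).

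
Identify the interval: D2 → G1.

Descending from D2 to G1 is the same interval as ascending G1 to D2.
G to D spans five letter names (G-A-B-C-D): a fifth.
G1 to D2 is 7 semitones, matching the perfect fifth exactly, so the quality is perfect.

perfect fifth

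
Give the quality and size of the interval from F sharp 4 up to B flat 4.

F to B spans four letter names (F-G-A-B) — that makes it a fourth of some quality.
F#4 to Bb4 spans 4 semitones — one semitone narrower than the perfect fourth (5) — giving a diminished fourth.

diminished fourth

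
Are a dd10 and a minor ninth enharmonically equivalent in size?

Both span 13 semitones: a doubly diminished tenth and a minor ninth are the same chromatic distance.

Yes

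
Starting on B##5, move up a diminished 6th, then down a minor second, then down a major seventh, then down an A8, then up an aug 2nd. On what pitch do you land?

A#4

B##5 up a diminished sixth → G#6 (7 semitones).
Down a minor second from G#6: F##6 (1 semitone down).
F##6 down a major seventh → G#5 (11 semitones).
Down an augmented octave from G#5: G4 (13 semitones down).
G4 up an augmented second → A#4 (3 semitones).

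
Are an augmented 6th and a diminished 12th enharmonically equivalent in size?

No

10 semitones (augmented sixth) vs 18 semitones (diminished twelfth): not equal.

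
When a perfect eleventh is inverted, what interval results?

First reduce the compound perfect eleventh to its simple form, a perfect fourth.
Interval numbers invert to sum to nine: 4 + 5 = 9, so a fourth inverts to a fifth.
Quality inverts too: perfect stays perfect. That makes the inversion a perfect fifth.

perfect 5th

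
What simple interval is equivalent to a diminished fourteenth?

diminished seventh

Take out an octave (7 from the number): 14 − 7 = 7.
So a diminished fourteenth is an octave plus a diminished seventh. The quality is unchanged.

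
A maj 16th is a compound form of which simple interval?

major second

Take out 2 octaves (14 from the number): 16 − 14 = 2.
So a major sixteenth is 2 octaves plus a major second. The quality is unchanged.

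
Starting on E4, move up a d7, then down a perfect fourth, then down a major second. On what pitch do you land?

Gb4

E4 up a diminished seventh → Db5 (9 semitones).
Down a perfect fourth from Db5: Ab4 (5 semitones down).
A major second down from Ab4 is Gb4.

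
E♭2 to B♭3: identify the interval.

E to B spans five letter names (E-F-G-A-B), plus an octave — that makes it a twelfth of some quality.
Eb2 to Bb3 is 19 semitones, matching the perfect twelfth exactly, so the quality is perfect.
(Equivalently, a compound perfect fifth: a perfect fifth plus an octave.)

perfect 12th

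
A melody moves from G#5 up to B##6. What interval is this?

augmented tenth

G to B spans three letter names (G-A-B), plus an octave — that makes it a tenth of some quality.
G#5 to B##6 spans 17 semitones — one semitone wider than the major tenth (16) — giving an augmented tenth.
(Equivalently, a compound augmented third: an augmented third plus an octave.)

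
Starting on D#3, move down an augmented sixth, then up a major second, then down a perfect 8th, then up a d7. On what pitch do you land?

Down an augmented sixth from D#3: F2 (10 semitones down).
A major second up from F2 is G2.
A perfect octave down from G2 is G1.
A diminished seventh up from G1 is Fb2.

Fb2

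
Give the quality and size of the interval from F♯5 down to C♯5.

perfect 4th

Descending from F#5 to C#5 is the same interval as ascending C#5 to F#5.
C to F spans four letter names (C-D-E-F) — that makes it a fourth of some quality.
The perfect fourth spans 5 semitones, and C#5 to F#5 is exactly 5 semitones — so this is a perfect fourth.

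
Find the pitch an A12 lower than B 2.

Five letters down from B (plus an octave) reaches E.
An augmented twelfth spans 20 semitones, so from B2 the target pitch is Eb1.

E-flat 1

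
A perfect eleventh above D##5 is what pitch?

The eleventh's letter: D up four letter names plus an octave → G.
Moving 17 semitones up from D##5 (the size of a perfect eleventh) reaches G##6.

G##6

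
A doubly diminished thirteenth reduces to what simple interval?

dd6

Take out an octave (7 from the number): 13 − 7 = 6.
Quality carries through unchanged, so the simple form is a doubly diminished sixth.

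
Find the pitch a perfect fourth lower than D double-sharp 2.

A double-sharp 1

The fourth takes the letter from D down to A.
A perfect fourth is 5 semitones; 5 semitones down from D##2 gives A##1.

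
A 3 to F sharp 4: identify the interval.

A to F spans six letter names (A-B-C-D-E-F) — that makes it a sixth of some quality.
The major sixth spans 9 semitones, and A3 to F#4 is exactly 9 semitones — so this is a major sixth.

major sixth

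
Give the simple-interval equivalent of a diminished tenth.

Take out an octave (7 from the number): 10 − 7 = 3.
That makes a diminished tenth a compound diminished third — an octave plus a diminished third.

diminished 3rd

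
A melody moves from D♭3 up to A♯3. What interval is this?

D to A spans five letter names (D-E-F-G-A), so the interval is some kind of fifth.
A perfect fifth would be 7 semitones; Db3 to A#3 is 9, two semitones wider, so the interval is doubly augmented.

AA5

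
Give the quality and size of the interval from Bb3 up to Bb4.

perfect octave

B to B is the same letter name, plus an octave, so the interval is some kind of octave.
Counting semitones, Bb3→Bb4 is 12, which is the perfect octave.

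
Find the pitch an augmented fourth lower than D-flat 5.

A-double-flat 4

The fourth takes the letter from D down to A.
An augmented fourth spans 6 semitones, so from Db5 the target pitch is Abb4.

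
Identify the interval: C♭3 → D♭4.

C to D spans two letter names (C-D), plus an octave: a ninth.
Cb3 to Db4 is 14 semitones, matching the major ninth exactly, so the quality is major.
(Equivalently, a compound major second: a major second plus an octave.)

M9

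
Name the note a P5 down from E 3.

A 2

The fifth takes the letter from E down to A.
A perfect fifth is 7 semitones; 7 semitones down from E3 gives A2.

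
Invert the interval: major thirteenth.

First reduce the compound major thirteenth to its simple form, a major sixth.
Inverted interval numbers add to nine, so a sixth pairs with a third (6 + 3 = 9).
Quality inverts too: major becomes minor. That makes the inversion a minor third.

minor 3rd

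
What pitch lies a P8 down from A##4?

An octave keeps the letter name A, an octave down from A.
Moving 12 semitones down from A##4 (the size of a perfect octave) reaches A##3.

A##3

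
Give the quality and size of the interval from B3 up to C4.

minor 2nd

B to C spans two letter names (B-C), so the interval is some kind of second.
At 1 semitone, B3→C4 falls one short of a major second: minor.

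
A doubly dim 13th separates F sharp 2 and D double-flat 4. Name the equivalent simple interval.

doubly diminished sixth

Subtracting seven from the interval number removes an octave: 13 − 7 = 6.
So a doubly diminished thirteenth is an octave plus a doubly diminished sixth. The quality is unchanged.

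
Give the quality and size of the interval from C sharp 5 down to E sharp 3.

minor thirteenth

Descending from C#5 to E#3 is the same interval as ascending E#3 to C#5.
E to C spans six letter names (E-F-G-A-B-C), plus an octave, so the interval is some kind of thirteenth.
E#3 to C#5 is 20 semitones, a half step short of the major thirteenth (21), so this is minor.
(Equivalently, a compound minor sixth: a minor sixth plus an octave.)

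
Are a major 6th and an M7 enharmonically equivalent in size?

No

A major sixth spans 9 semitones; a major seventh spans 11 semitones. They differ by 2.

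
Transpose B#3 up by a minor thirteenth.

The thirteenth's letter: B up six letter names plus an octave → G.
Moving 20 semitones up from B#3 (the size of a minor thirteenth) reaches G#5.

G#5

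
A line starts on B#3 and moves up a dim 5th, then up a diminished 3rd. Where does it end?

Ab4

Up a diminished fifth from B#3: F#4 (6 semitones up).
F#4 up a diminished third → Ab4 (2 semitones).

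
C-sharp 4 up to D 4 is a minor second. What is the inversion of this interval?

Interval numbers invert to sum to nine: 2 + 7 = 9, so a second inverts to a seventh.
The quality also flips — minor becomes major — giving a major seventh.

major seventh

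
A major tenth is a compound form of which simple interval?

Each octave removed subtracts seven from the number: 10 − 7 = 3.
Quality carries through unchanged, so the simple form is a major third.

major 3rd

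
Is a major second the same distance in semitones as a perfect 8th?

A major second spans 2 semitones; a perfect octave spans 12 semitones. They differ by 10.

No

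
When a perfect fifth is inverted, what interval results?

P4

Interval numbers invert to sum to nine: 5 + 4 = 9, so a fifth inverts to a fourth.
And perfect stays perfect under inversion, so we get a perfect fourth.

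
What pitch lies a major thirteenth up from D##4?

B##5

Counting six letter names plus an octave up from D lands on B.
A major thirteenth spans 21 semitones, so from D##4 the target pitch is B##5.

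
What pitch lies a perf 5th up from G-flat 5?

D-flat 6

The fifth takes the letter from G up to D.
Moving 7 semitones up from Gb5 (the size of a perfect fifth) reaches Db6.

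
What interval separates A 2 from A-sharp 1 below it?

Descending from A2 to A#1 is the same interval as ascending A#1 to A2.
A to A is the same letter name, plus an octave: an octave.
A#1 to A2 spans 11 semitones — one semitone narrower than the perfect octave (12) — giving a diminished octave.

diminished octave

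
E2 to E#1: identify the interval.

diminished octave

Descending from E2 to E#1 is the same interval as ascending E#1 to E2.
E to E is the same letter name, plus an octave: an octave.
A perfect octave would be 12 semitones; E#1 to E2 is 11, one semitone narrower, so the interval is diminished.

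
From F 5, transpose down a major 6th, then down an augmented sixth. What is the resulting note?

Down a major sixth from F5: Ab4 (9 semitones down).
Ab4 down an augmented sixth → Cbb4 (10 semitones).

C double-flat 4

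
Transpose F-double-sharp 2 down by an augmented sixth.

Six letter names down from F: A.
An augmented sixth is 10 semitones; 10 semitones down from F##2 gives A1.

A 1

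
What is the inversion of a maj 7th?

Inverted interval numbers add to nine, so a seventh pairs with a second (7 + 2 = 9).
And major becomes minor under inversion, so we get a minor second.

minor second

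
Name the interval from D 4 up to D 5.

D to D is the same letter name, plus an octave: an octave.
Counting semitones, D4→D5 is 12, which is the perfect octave.

P8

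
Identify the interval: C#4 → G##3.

Descending from C#4 to G##3 is the same interval as ascending G##3 to C#4.
G to C spans four letter names (G-A-B-C): a fourth.
The perfect fourth is 5 semitones; here we have 4, one semitone narrower: diminished.

diminished fourth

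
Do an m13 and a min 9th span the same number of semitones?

A minor thirteenth is 20 semitones but a minor ninth is 13 semitones — different sizes.

No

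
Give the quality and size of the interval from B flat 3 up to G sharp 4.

B to G spans six letter names (B-C-D-E-F-G), so the interval is some kind of sixth.
A major sixth would be 9 semitones; Bb3 to G#4 is 10, one semitone wider, so the interval is augmented.

A6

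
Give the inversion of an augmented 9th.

First reduce the compound augmented ninth to its simple form, an augmented second.
Interval numbers invert to sum to nine: 2 + 7 = 9, so a second inverts to a seventh.
Quality inverts too: augmented becomes diminished. That makes the inversion a diminished seventh.

diminished seventh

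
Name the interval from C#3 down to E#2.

Descending from C#3 to E#2 is the same interval as ascending E#2 to C#3.
E to C spans six letter names (E-F-G-A-B-C) — that makes it a sixth of some quality.
A major sixth would be 9 semitones, but E#2 to C#3 is 8 — one semitone narrower, making it a minor sixth.

minor sixth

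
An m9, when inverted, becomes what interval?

major seventh

First reduce the compound minor ninth to its simple form, a minor second.
The rule of nine gives the new number: 9 − 2 = 7, so a second becomes a seventh.
Quality inverts too: minor becomes major. That makes the inversion a major seventh.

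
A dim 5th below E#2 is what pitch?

The fifth takes the letter from E down to A.
A diminished fifth spans 6 semitones, so from E#2 the target pitch is A##1.

A##1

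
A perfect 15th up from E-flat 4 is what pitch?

The letter stays E (same as the start), shifted two octaves up.
A perfect fifteenth spans 24 semitones, so from Eb4 the target pitch is Eb6.

E-flat 6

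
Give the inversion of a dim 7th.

augmented second

Interval numbers invert to sum to nine: 7 + 2 = 9, so a seventh inverts to a second.
The quality also flips — diminished becomes augmented — giving an augmented second.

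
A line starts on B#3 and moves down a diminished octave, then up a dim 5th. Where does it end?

F##3

B#3 down a diminished octave → B##2 (11 semitones).
B##2 up a diminished fifth → F##3 (6 semitones).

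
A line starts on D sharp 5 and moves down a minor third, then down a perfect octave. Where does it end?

B sharp 3

D#5 down a minor third → B#4 (3 semitones).
A perfect octave down from B#4 is B#3.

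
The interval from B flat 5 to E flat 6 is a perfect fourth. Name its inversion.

Inverted interval numbers add to nine, so a fourth pairs with a fifth (4 + 5 = 9).
The quality also flips — perfect stays perfect — giving a perfect fifth.

P5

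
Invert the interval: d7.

A2

The rule of nine gives the new number: 9 − 7 = 2, so a seventh becomes a second.
And diminished becomes augmented under inversion, so we get an augmented second.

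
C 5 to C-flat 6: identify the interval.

C to C is the same letter name, plus an octave, so the interval is some kind of octave.
C5 to Cb6 spans 11 semitones — one semitone narrower than the perfect octave (12) — giving a diminished octave.

d8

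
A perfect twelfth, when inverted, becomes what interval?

perfect 4th

First reduce the compound perfect twelfth to its simple form, a perfect fifth.
Interval numbers invert to sum to nine: 5 + 4 = 9, so a fifth inverts to a fourth.
The quality also flips — perfect stays perfect — giving a perfect fourth.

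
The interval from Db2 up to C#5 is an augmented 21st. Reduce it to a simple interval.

augmented seventh

Subtracting seven from the interval number removes an octave: 21 − 14 = 7.
That makes an augmented twenty-first a compound augmented seventh — 2 octaves plus an augmented seventh.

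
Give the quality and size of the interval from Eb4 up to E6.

augmented fifteenth

E to E is the same letter name, plus 2 octaves, so the interval is some kind of fifteenth.
Eb4 to E6 spans 25 semitones — one semitone wider than the perfect fifteenth (24) — giving an augmented fifteenth.
(Equivalently, a compound augmented octave: an augmented octave plus an octave.)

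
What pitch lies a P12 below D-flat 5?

G-flat 3

Five letters down from D (plus an octave) reaches G.
A perfect twelfth spans 19 semitones, so from Db5 the target pitch is Gb3.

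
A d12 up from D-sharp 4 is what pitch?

Five letters up from D (plus an octave) reaches A.
A diminished twelfth spans 18 semitones, so from D#4 the target pitch is A5.

A 5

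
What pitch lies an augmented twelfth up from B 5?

Counting five letter names plus an octave up from B lands on F.
An augmented twelfth is 20 semitones; 20 semitones up from B5 gives F##7.

F double-sharp 7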